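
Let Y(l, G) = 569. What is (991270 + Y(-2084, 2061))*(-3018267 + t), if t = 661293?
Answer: -2337738735186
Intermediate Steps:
(991270 + Y(-2084, 2061))*(-3018267 + t) = (991270 + 569)*(-3018267 + 661293) = 991839*(-2356974) = -2337738735186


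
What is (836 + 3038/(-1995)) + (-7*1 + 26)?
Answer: 243241/285 ≈ 853.48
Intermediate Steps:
(836 + 3038/(-1995)) + (-7*1 + 26) = (836 + 3038*(-1/1995)) + (-7 + 26) = (836 - 434/285) + 19 = 237826/285 + 19 = 243241/285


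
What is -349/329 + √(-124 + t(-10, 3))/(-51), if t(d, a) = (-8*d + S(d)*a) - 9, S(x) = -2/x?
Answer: -349/329 - I*√1310/255 ≈ -1.0608 - 0.14194*I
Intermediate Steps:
t(d, a) = -9 - 8*d - 2*a/d (t(d, a) = (-8*d + (-2/d)*a) - 9 = (-8*d - 2*a/d) - 9 = -9 - 8*d - 2*a/d)
-349/329 + √(-124 + t(-10, 3))/(-51) = -349/329 + √(-124 + (-9 - 8*(-10) - 2*3/(-10)))/(-51) = -349*1/329 + √(-124 + (-9 + 80 - 2*3*(-⅒)))*(-1/51) = -349/329 + √(-124 + (-9 + 80 + ⅗))*(-1/51) = -349/329 + √(-124 + 358/5)*(-1/51) = -349/329 + √(-262/5)*(-1/51) = -349/329 + (I*√1310/5)*(-1/51) = -349/329 - I*√1310/255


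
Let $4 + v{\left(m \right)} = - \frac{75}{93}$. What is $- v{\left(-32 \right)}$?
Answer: $\frac{149}{31} \approx 4.8064$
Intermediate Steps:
$v{\left(m \right)} = - \frac{149}{31}$ ($v{\left(m \right)} = -4 - \frac{75}{93} = -4 - \frac{25}{31} = - \frac{149}{31}$)
$- v{\left(-32 \right)} = \left(-1\right) \left(- \frac{149}{31}\right) = \frac{149}{31}$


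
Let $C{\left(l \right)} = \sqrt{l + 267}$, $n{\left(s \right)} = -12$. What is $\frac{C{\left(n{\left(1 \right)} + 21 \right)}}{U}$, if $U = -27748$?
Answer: $- \frac{\sqrt{69}}{13874} \approx -0.00059872$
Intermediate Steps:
$C{\left(l \right)} = \sqrt{267 + l}$
$\frac{C{\left(n{\left(1 \right)} + 21 \right)}}{U} = \frac{\sqrt{267 + \left(-12 + 21\right)}}{-27748} = \sqrt{267 + 9} \left(- \frac{1}{27748}\right) = \sqrt{276} \left(- \frac{1}{27748}\right) = 2 \sqrt{69} \left(- \frac{1}{27748}\right) = - \frac{\sqrt{69}}{13874}$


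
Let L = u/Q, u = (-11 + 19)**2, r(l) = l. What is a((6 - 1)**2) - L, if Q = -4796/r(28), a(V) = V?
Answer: 30423/1199 ≈ 25.374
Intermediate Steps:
u = 64 (u = 8**2 = 64)
Q = -1199/7 (Q = -4796/28 = -4796*1/28 = -1199/7 ≈ -171.29)
L = -448/1199 (L = 64/(-1199/7) = 64*(-7/1199) = -448/1199 ≈ -0.37364)
a((6 - 1)**2) - L = (6 - 1)**2 - 1*(-448/1199) = 5**2 + 448/1199 = 25 + 448/1199 = 30423/1199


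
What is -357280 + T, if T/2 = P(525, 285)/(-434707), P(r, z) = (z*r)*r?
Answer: -22209889030/62101 ≈ -3.5764e+5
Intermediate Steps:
P(r, z) = z*r² (P(r, z) = (r*z)*r = z*r²)
T = -22443750/62101 (T = 2*((285*525²)/(-434707)) = 2*((285*275625)*(-1/434707)) = 2*(78553125*(-1/434707)) = 2*(-11221875/62101) = -22443750/62101 ≈ -361.41)
-357280 + T = -357280 - 22443750/62101 = -22209889030/62101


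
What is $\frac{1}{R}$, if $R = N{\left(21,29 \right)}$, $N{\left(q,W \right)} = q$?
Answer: $\frac{1}{21} \approx 0.047619$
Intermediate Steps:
$R = 21$
$\frac{1}{R} = \frac{1}{21}$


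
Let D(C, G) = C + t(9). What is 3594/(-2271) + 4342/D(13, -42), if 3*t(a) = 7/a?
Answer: 44158627/135503 ≈ 325.89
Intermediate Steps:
t(a) = 7/(3*a) (t(a) = (7/a)/3 = 7/(3*a))
D(C, G) = 7/27 + C (D(C, G) = C + (7/3)/9 = C + (7/3)*(1/9) = C + 7/27 = 7/27 + C)
3594/(-2271) + 4342/D(13, -42) = 3594/(-2271) + 4342/(7/27 + 13) = 3594*(-1/2271) + 4342/(358/27) = -1198/757 + 4342*(27/358) = -1198/757 + 58617/179 = 44158627/135503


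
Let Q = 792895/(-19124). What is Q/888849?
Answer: -792895/16998348276 ≈ -4.6645e-5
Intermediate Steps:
Q = -792895/19124 (Q = 792895*(-1/19124) = -792895/19124 ≈ -41.461)
Q/888849 = -792895/19124/888849 = -792895/19124*1/888849 = -792895/16998348276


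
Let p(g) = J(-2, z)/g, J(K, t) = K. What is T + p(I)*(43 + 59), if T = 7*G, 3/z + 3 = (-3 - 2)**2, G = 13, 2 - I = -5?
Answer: 433/7 ≈ 61.857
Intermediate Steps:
I = 7 (I = 2 - 1*(-5) = 2 + 5 = 7)
z = 3/22 (z = 3/(-3 + (-3 - 2)**2) = 3/(-3 + (-5)**2) = 3/(-3 + 25) = 3/22 ≈ 0.13636)
p(g) = -2/g
T = 91 (T = 7*13 = 91)
T + p(I)*(43 + 59) = 91 + (-2/7)*(43 + 59) = 91 - 2*1/7*102 = 91 - 2/7*102 = 91 - 204/7 = 433/7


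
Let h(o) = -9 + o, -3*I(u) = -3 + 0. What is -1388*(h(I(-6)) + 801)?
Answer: -1100684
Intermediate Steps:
I(u) = 1 (I(u) = -(-3 + 0)/3 = -1/3*(-3) = 1)
-1388*(h(I(-6)) + 801) = -1388*((-9 + 1) + 801) = -1388*(-8 + 801) = -1388*793 = -1100684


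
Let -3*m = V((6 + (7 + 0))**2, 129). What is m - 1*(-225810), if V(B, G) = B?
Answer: 677261/3 ≈ 2.2575e+5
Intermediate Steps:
m = -169/3 (m = -(6 + (7 + 0))**2/3 = -(6 + 7)**2/3 = -1/3*13**2 = -1/3*169 = -169/3 ≈ -56.333)
m - 1*(-225810) = -169/3 - 1*(-225810) = -169/3 + 225810 = 677261/3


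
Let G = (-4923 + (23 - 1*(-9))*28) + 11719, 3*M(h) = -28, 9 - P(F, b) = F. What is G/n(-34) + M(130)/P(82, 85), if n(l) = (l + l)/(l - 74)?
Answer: 45483272/3723 ≈ 12217.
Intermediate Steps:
P(F, b) = 9 - F
M(h) = -28/3 (M(h) = (⅓)*(-28) = -28/3)
n(l) = 2*l/(-74 + l) (n(l) = (2*l)/(-74 + l) = 2*l/(-74 + l))
G = 7692 (G = (-4923 + (23 + 9)*28) + 11719 = (-4923 + 32*28) + 11719 = (-4923 + 896) + 11719 = -4027 + 11719 = 7692)
G/n(-34) + M(130)/P(82, 85) = 7692/((2*(-34)/(-74 - 34))) - 28/(3*(9 - 1*82)) = 7692/((2*(-34)/(-108))) - 28/(3*(9 - 82)) = 7692/((2*(-34)*(-1/108))) - 28/3/(-73) = 7692/(17/27) - 28/3*(-1/73) = 7692*(27/17) + 28/219 = 207684/17 + 28/219 = 45483272/3723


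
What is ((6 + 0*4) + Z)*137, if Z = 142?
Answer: 20276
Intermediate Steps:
((6 + 0*4) + Z)*137 = ((6 + 0*4) + 142)*137 = ((6 + 0) + 142)*137 = (6 + 142)*137 = 148*137 = 20276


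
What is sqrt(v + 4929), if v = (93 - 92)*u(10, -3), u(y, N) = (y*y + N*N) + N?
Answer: sqrt(5035) ≈ 70.958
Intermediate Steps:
u(y, N) = N + N**2 + y**2 (u(y, N) = (y**2 + N**2) + N = (N**2 + y**2) + N = N + N**2 + y**2)
v = 106 (v = (93 - 92)*(-3 + (-3)**2 + 10**2) = 1*(-3 + 9 + 100) = 1*106 = 106)
sqrt(v + 4929) = sqrt(106 + 4929) = sqrt(5035)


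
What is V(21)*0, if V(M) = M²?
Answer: 0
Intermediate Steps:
V(21)*0 = 21²*0 = 441*0 = 0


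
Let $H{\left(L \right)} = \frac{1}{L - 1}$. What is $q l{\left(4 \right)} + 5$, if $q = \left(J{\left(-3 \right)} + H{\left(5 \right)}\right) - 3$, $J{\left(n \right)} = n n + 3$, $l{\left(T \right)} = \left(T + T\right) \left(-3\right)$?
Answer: $-217$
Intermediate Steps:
$l{\left(T \right)} = - 6 T$ ($l{\left(T \right)} = 2 T \left(-3\right) = - 6 T$)
$J{\left(n \right)} = 3 + n^{2}$ ($J{\left(n \right)} = n^{2} + 3 = 3 + n^{2}$)
$H{\left(L \right)} = \frac{1}{-1 + L}$
$q = \frac{37}{4}$ ($q = \left(\left(3 + \left(-3\right)^{2}\right) + \frac{1}{-1 + 5}\right) - 3 = \left(\left(3 + 9\right) + \frac{1}{4}\right) - 3 = \left(12 + \frac{1}{4}\right) - 3 = \frac{49}{4} - 3 = \frac{37}{4} \approx 9.25$)
$q l{\left(4 \right)} + 5 = \frac{37 \left(\left(-6\right) 4\right)}{4} + 5 = \frac{37}{4} \left(-24\right) + 5 = -222 + 5 = -217$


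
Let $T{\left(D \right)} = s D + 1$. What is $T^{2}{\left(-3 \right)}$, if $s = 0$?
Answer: $1$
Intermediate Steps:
$T{\left(D \right)} = 1$ ($T{\left(D \right)} = 0 D + 1 = 0 + 1 = 1$)
$T^{2}{\left(-3 \right)} = 1^{2} = 1$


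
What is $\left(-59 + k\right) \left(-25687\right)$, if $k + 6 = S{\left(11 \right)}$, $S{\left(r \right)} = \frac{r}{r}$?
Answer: $1643968$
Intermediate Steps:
$S{\left(r \right)} = 1$
$k = -5$ ($k = -6 + 1 = -5$)
$\left(-59 + k\right) \left(-25687\right) = \left(-59 - 5\right) \left(-25687\right) = \left(-64\right) \left(-25687\right) = 1643968$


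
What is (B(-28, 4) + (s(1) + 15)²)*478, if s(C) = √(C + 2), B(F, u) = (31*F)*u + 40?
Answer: -1531512 + 14340*√3 ≈ -1.5067e+6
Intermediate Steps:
B(F, u) = 40 + 31*F*u (B(F, u) = 31*F*u + 40 = 40 + 31*F*u)
s(C) = √(2 + C)
(B(-28, 4) + (s(1) + 15)²)*478 = ((40 + 31*(-28)*4) + (√(2 + 1) + 15)²)*478 = ((40 - 3472) + (√3 + 15)²)*478 = (-3432 + (15 + √3)²)*478 = -1640496 + 478*(15 + √3)²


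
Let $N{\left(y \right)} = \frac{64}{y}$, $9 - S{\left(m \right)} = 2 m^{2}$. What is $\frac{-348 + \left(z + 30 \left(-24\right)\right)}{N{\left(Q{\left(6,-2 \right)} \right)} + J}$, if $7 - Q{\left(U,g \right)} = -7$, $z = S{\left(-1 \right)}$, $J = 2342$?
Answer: $- \frac{7427}{16426} \approx -0.45215$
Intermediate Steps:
$S{\left(m \right)} = 9 - 2 m^{2}$
$z = 7$ ($z = 9 - 2 \left(-1\right)^{2} = 9 - 2 = 7$)
$Q{\left(U,g \right)} = 14$ ($Q{\left(U,g \right)} = 7 - -7 = 7 + 7 = 14$)
$\frac{-348 + \left(z + 30 \left(-24\right)\right)}{N{\left(Q{\left(6,-2 \right)} \right)} + J} = \frac{-348 + \left(7 + 30 \left(-24\right)\right)}{\frac{64}{14} + 2342} = \frac{-348 + \left(7 - 720\right)}{64 \cdot \frac{1}{14} + 2342} = \frac{-348 - 713}{\frac{32}{7} + 2342} = - \frac{1061}{\frac{16426}{7}} = \left(-1061\right) \frac{7}{16426} = - \frac{7427}{16426}$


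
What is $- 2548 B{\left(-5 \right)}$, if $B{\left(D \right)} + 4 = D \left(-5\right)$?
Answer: $-53508$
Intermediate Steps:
$B{\left(D \right)} = -4 - 5 D$ ($B{\left(D \right)} = -4 + D \left(-5\right) = -4 - 5 D$)
$- 2548 B{\left(-5 \right)} = - 2548 \left(-4 - -25\right) = - 2548 \left(-4 + 25\right) = \left(-2548\right) 21 = -53508$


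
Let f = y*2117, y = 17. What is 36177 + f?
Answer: 72166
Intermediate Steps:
f = 35989 (f = 17*2117 = 35989)
36177 + f = 36177 + 35989 = 72166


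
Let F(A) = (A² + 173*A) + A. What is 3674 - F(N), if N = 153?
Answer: -46357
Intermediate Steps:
F(A) = A² + 174*A
3674 - F(N) = 3674 - 153*(174 + 153) = 3674 - 153*327 = 3674 - 1*50031 = 3674 - 50031 = -46357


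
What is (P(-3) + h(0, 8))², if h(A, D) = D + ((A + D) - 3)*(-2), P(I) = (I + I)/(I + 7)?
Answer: 49/4 ≈ 12.250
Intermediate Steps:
P(I) = 2*I/(7 + I) (P(I) = (2*I)/(7 + I) = 2*I/(7 + I))
h(A, D) = 6 - D - 2*A (h(A, D) = D + (-3 + A + D)*(-2) = D + (6 - 2*A - 2*D) = 6 - D - 2*A)
(P(-3) + h(0, 8))² = (2*(-3)/(7 - 3) + (6 - 1*8 - 2*0))² = (2*(-3)/4 + (6 - 8 + 0))² = (2*(-3)*(¼) - 2)² = (-3/2 - 2)² = (-7/2)² = 49/4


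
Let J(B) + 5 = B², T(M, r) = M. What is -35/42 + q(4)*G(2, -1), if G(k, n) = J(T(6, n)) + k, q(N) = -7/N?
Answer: -703/12 ≈ -58.583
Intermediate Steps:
J(B) = -5 + B²
G(k, n) = 31 + k (G(k, n) = (-5 + 6²) + k = (-5 + 36) + k = 31 + k)
-35/42 + q(4)*G(2, -1) = -35/42 + (-7/4)*(31 + 2) = -35*1/42 - 7*¼*33 = -⅚ - 7/4*33 = -⅚ - 231/4 = -703/12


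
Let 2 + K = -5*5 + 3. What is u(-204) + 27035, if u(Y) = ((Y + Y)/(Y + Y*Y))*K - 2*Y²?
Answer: -11407943/203 ≈ -56197.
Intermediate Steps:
K = -24 (K = -2 + (-5*5 + 3) = -2 + (-25 + 3) = -2 - 22 = -24)
u(Y) = -2*Y² - 48*Y/(Y + Y²) (u(Y) = ((Y + Y)/(Y + Y*Y))*(-24) - 2*Y² = ((2*Y)/(Y + Y²))*(-24) - 2*Y² = (2*Y/(Y + Y²))*(-24) - 2*Y² = -48*Y/(Y + Y²) - 2*Y² = -2*Y² - 48*Y/(Y + Y²))
u(-204) + 27035 = 2*(-24 - 1*(-204)² - 1*(-204)³)/(1 - 204) + 27035 = 2*(-24 - 1*41616 - 1*(-8489664))/(-203) + 27035 = 2*(-1/203)*(-24 - 41616 + 8489664) + 27035 = 2*(-1/203)*8448024 + 27035 = -16896048/203 + 27035 = -11407943/203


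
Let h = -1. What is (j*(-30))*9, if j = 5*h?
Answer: 1350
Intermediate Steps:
j = -5 (j = 5*(-1) = -5)
(j*(-30))*9 = -5*(-30)*9 = 150*9 = 1350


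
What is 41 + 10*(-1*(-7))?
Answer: 111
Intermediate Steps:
41 + 10*(-1*(-7)) = 41 + 10*7 = 41 + 70 = 111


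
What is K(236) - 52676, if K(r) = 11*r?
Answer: -50080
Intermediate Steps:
K(236) - 52676 = 11*236 - 52676 = 2596 - 52676 = -50080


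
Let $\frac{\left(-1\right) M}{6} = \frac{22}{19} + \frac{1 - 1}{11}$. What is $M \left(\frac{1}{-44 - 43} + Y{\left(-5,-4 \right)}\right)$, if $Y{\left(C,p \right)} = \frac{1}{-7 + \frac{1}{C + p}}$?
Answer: $\frac{9317}{8816} \approx 1.0568$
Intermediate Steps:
$M = - \frac{132}{19}$ ($M = - 6 \left(\frac{22}{19} + \frac{1 - 1}{11}\right) = - 6 \left(22 \cdot \frac{1}{19} + 0 \cdot \frac{1}{11}\right) = - 6 \left(\frac{22}{19} + 0\right) = \left(-6\right) \frac{22}{19} = - \frac{132}{19} \approx -6.9474$)
$M \left(\frac{1}{-44 - 43} + Y{\left(-5,-4 \right)}\right) = - \frac{132 \left(\frac{1}{-44 - 43} + \frac{\left(-1\right) \left(-5\right) - -4}{-1 + 7 \left(-5\right) + 7 \left(-4\right)}\right)}{19} = - \frac{132 \left(\frac{1}{-87} + \frac{5 + 4}{-1 - 35 - 28}\right)}{19} = - \frac{132 \left(- \frac{1}{87} + \frac{1}{-64} \cdot 9\right)}{19} = - \frac{132 \left(- \frac{1}{87} - \frac{9}{64}\right)}{19} = \left(- \frac{132}{19}\right) \left(- \frac{847}{5568}\right) = \frac{9317}{8816}$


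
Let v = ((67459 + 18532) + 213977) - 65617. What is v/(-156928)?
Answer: -234351/156928 ≈ -1.4934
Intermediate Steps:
v = 234351 (v = (85991 + 213977) - 65617 = 299968 - 65617 = 234351)
v/(-156928) = 234351/(-156928) = 234351*(-1/156928) = -234351/156928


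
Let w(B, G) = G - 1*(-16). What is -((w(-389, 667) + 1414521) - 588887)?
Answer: -826317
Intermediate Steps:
w(B, G) = 16 + G (w(B, G) = G + 16 = 16 + G)
-((w(-389, 667) + 1414521) - 588887) = -(((16 + 667) + 1414521) - 588887) = -((683 + 1414521) - 588887) = -(1415204 - 588887) = -1*826317 = -826317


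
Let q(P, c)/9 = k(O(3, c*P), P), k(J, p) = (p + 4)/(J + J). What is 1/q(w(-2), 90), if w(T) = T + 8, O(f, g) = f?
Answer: 1/15 ≈ 0.066667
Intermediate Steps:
w(T) = 8 + T
k(J, p) = (4 + p)/(2*J) (k(J, p) = (4 + p)/((2*J)) = (4 + p)*(1/(2*J)) = (4 + p)/(2*J))
q(P, c) = 6 + 3*P/2 (q(P, c) = 9*((1/2)*(4 + P)/3) = 9*((1/2)*(1/3)*(4 + P)) = 9*(2/3 + P/6) = 6 + 3*P/2)
1/q(w(-2), 90) = 1/(6 + 3*(8 - 2)/2) = 1/(6 + (3/2)*6) = 1/(6 + 9) = 1/15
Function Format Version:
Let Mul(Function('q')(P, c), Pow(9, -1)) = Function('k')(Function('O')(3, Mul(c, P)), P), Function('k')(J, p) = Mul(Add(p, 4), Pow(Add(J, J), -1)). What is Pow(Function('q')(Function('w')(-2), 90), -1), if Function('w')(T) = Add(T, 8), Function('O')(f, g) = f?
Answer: Rational(1, 15) ≈ 0.066667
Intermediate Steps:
Function('w')(T) = Add(8, T)
Function('k')(J, p) = Mul(Rational(1, 2), Pow(J, -1), Add(4, p)) (Function('k')(J, p) = Mul(Add(4, p), Pow(Mul(2, J), -1)) = Mul(Add(4, p), Mul(Rational(1, 2), Pow(J, -1))) = Mul(Rational(1, 2), Pow(J, -1), Add(4, p)))
Function('q')(P, c) = Add(6, Mul(Rational(3, 2), P)) (Function('q')(P, c) = Mul(9, Mul(Rational(1, 2), Pow(3, -1), Add(4, P))) = Mul(9, Mul(Rational(1, 2), Rational(1, 3), Add(4, P))) = Mul(9, Add(Rational(2, 3), Mul(Rational(1, 6), P))) = Add(6, Mul(Rational(3, 2), P)))
Pow(Function('q')(Function('w')(-2), 90), -1) = Pow(Add(6, Mul(Rational(3, 2), Add(8, -2))), -1) = Pow(Add(6, Mul(Rational(3, 2), 6)), -1) = Pow(Add(6, 9), -1) = Pow(15, -1) = Rational(1, 15)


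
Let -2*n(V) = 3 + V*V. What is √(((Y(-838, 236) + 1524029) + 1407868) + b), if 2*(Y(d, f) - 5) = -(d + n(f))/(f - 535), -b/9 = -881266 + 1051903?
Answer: √499258463951/598 ≈ 1181.6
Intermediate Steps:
n(V) = -3/2 - V²/2 (n(V) = -(3 + V*V)/2 = -(3 + V²)/2 = -3/2 - V²/2)
b = -1535733 (b = -9*(-881266 + 1051903) = -9*170637 = -1535733)
Y(d, f) = 5 - (-3/2 + d - f²/2)/(2*(-535 + f)) (Y(d, f) = 5 + (-(d + (-3/2 - f²/2))/(f - 535))/2 = 5 + (-(-3/2 + d - f²/2)/(-535 + f))/2 = 5 - (-3/2 + d - f²/2)/(2*(-535 + f)))
√(((Y(-838, 236) + 1524029) + 1407868) + b) = √((((-10697 + 236² - 2*(-838) + 20*236)/(4*(-535 + 236)) + 1524029) + 1407868) - 1535733) = √((((¼)*(-10697 + 55696 + 1676 + 4720)/(-299) + 1524029) + 1407868) - 1535733) = √((((¼)*(-1/299)*51395 + 1524029) + 1407868) - 1535733) = √(((-51395/1196 + 1524029) + 1407868) - 1535733) = √((1822687289/1196 + 1407868) - 1535733) = √(3506497417/1196 - 1535733) = √(1669760749/1196) = √499258463951/598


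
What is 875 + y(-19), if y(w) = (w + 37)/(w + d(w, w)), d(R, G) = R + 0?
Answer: 16616/19 ≈ 874.53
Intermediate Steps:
d(R, G) = R
y(w) = (37 + w)/(2*w) (y(w) = (w + 37)/(w + w) = (37 + w)/((2*w)) = (37 + w)*(1/(2*w)) = (37 + w)/(2*w))
875 + y(-19) = 875 + (½)*(37 - 19)/(-19) = 875 + (½)*(-1/19)*18 = 875 - 9/19 = 16616/19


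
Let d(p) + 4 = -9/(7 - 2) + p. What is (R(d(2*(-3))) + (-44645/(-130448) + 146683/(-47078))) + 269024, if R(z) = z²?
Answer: 20662207322107807/76765386800 ≈ 2.6916e+5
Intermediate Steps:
d(p) = -29/5 + p (d(p) = -4 + (-9/(7 - 2) + p) = -4 + (-9/5 + p) = -29/5 + p)
(R(d(2*(-3))) + (-44645/(-130448) + 146683/(-47078))) + 269024 = ((-29/5 + 2*(-3))² + (-44645/(-130448) + 146683/(-47078))) + 269024 = ((-29/5 - 6)² + (-44645*(-1/130448) + 146683*(-1/47078))) + 269024 = ((-59/5)² + (44645/130448 - 146683/47078)) + 269024 = (3481/25 - 8516353337/3070615472) + 269024 = 10475903624607/76765386800 + 269024 = 20662207322107807/76765386800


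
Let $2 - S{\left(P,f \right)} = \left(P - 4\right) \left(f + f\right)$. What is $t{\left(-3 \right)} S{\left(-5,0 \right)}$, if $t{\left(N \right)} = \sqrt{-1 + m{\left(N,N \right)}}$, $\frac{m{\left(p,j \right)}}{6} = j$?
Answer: $2 i \sqrt{19} \approx 8.7178 i$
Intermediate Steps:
$m{\left(p,j \right)} = 6 j$
$S{\left(P,f \right)} = 2 - 2 f \left(-4 + P\right)$ ($S{\left(P,f \right)} = 2 - \left(P - 4\right) \left(f + f\right) = 2 - \left(-4 + P\right) 2 f = 2 - 2 f \left(-4 + P\right)$)
$t{\left(N \right)} = \sqrt{-1 + 6 N}$
$t{\left(-3 \right)} S{\left(-5,0 \right)} = \sqrt{-1 + 6 \left(-3\right)} \left(2 + 8 \cdot 0 - \left(-10\right) 0\right) = \sqrt{-1 - 18} \left(2 + 0 + 0\right) = \sqrt{-19} \cdot 2 = i \sqrt{19} \cdot 2 = 2 i \sqrt{19}$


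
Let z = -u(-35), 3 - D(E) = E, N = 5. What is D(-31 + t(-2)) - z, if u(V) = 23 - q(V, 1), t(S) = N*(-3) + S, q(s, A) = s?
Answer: 109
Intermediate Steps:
t(S) = -15 + S (t(S) = 5*(-3) + S = -15 + S)
D(E) = 3 - E
u(V) = 23 - V
z = -58 (z = -(23 - 1*(-35)) = -(23 + 35) = -1*58 = -58)
D(-31 + t(-2)) - z = (3 - (-31 + (-15 - 2))) - 1*(-58) = (3 - (-31 - 17)) + 58 = (3 - 1*(-48)) + 58 = (3 + 48) + 58 = 51 + 58 = 109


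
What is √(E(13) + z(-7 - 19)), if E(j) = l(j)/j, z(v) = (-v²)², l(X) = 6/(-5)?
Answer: √1930723210/65 ≈ 676.00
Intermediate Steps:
l(X) = -6/5 (l(X) = 6*(-⅕) = -6/5)
z(v) = v⁴
E(j) = -6/(5*j)
√(E(13) + z(-7 - 19)) = √(-6/5/13 + (-7 - 19)⁴) = √(-6/5*1/13 + (-26)⁴) = √(-6/65 + 456976) = √(29703434/65) = √1930723210/65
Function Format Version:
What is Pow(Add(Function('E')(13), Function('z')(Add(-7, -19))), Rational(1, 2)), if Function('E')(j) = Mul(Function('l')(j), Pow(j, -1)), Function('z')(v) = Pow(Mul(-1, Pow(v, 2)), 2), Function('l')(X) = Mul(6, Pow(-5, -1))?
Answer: Mul(Rational(1, 65), Pow(1930723210, Rational(1, 2))) ≈ 676.00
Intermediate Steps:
Function('l')(X) = Rational(-6, 5) (Function('l')(X) = Mul(6, Rational(-1, 5)) = Rational(-6, 5))
Function('z')(v) = Pow(v, 4)
Function('E')(j) = Mul(Rational(-6, 5), Pow(j, -1))
Pow(Add(Function('E')(13), Function('z')(Add(-7, -19))), Rational(1, 2)) = Pow(Add(Mul(Rational(-6, 5), Pow(13, -1)), Pow(Add(-7, -19), 4)), Rational(1, 2)) = Pow(Add(Mul(Rational(-6, 5), Rational(1, 13)), Pow(-26, 4)), Rational(1, 2)) = Pow(Add(Rational(-6, 65), 456976), Rational(1, 2)) = Pow(Rational(29703434, 65), Rational(1, 2)) = Mul(Rational(1, 65), Pow(1930723210, Rational(1, 2)))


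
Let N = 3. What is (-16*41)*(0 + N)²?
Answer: -5904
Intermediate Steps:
(-16*41)*(0 + N)² = (-16*41)*(0 + 3)² = -656*3² = -656*9 = -5904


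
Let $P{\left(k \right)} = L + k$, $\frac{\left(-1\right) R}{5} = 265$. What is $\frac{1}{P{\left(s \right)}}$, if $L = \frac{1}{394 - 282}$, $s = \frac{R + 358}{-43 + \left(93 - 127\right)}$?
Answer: $\frac{1232}{15483} \approx 0.079571$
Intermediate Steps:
$R = -1325$ ($R = \left(-5\right) 265 = -1325$)
$s = \frac{967}{77}$ ($s = \frac{-1325 + 358}{-43 + \left(93 - 127\right)} = - \frac{967}{-43 - 34} = - \frac{967}{-77} = \left(-967\right) \left(- \frac{1}{77}\right) = \frac{967}{77} \approx 12.558$)
$L = \frac{1}{112} \approx 0.0089286$
$P{\left(k \right)} = \frac{1}{112} + k$
$\frac{1}{P{\left(s \right)}} = \frac{1}{\frac{1}{112} + \frac{967}{77}} = \frac{1}{\frac{15483}{1232}} = \frac{1232}{15483}$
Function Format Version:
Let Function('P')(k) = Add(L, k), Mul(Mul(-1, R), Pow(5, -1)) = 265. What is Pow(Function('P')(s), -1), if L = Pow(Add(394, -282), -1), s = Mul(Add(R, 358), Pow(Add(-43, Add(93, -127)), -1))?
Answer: Rational(1232, 15483) ≈ 0.079571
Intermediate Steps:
R = -1325 (R = Mul(-5, 265) = -1325)
s = Rational(967, 77) (s = Mul(Add(-1325, 358), Pow(Add(-43, Add(93, -127)), -1)) = Mul(-967, Pow(Add(-43, -34), -1)) = Mul(-967, Pow(-77, -1)) = Mul(-967, Rational(-1, 77)) = Rational(967, 77) ≈ 12.558)
L = Rational(1, 112) (L = Pow(112, -1) = Rational(1, 112) ≈ 0.0089286)
Function('P')(k) = Add(Rational(1, 112), k)
Pow(Function('P')(s), -1) = Pow(Add(Rational(1, 112), Rational(967, 77)), -1) = Pow(Rational(15483, 1232), -1) = Rational(1232, 15483)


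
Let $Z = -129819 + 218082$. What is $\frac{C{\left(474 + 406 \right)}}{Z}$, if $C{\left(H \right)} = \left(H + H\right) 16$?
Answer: $\frac{28160}{88263} \approx 0.31905$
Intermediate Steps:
$C{\left(H \right)} = 32 H$ ($C{\left(H \right)} = 2 H 16 = 32 H$)
$Z = 88263$
$\frac{C{\left(474 + 406 \right)}}{Z} = \frac{32 \left(474 + 406\right)}{88263} = 32 \cdot 880 \cdot \frac{1}{88263} = 28160 \cdot \frac{1}{88263} = \frac{28160}{88263}$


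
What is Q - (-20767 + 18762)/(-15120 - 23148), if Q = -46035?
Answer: -1761669385/38268 ≈ -46035.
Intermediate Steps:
Q - (-20767 + 18762)/(-15120 - 23148) = -46035 - (-20767 + 18762)/(-15120 - 23148) = -46035 - (-2005)/(-38268) = -46035 - (-2005)*(-1)/38268 = -46035 - 1*2005/38268 = -46035 - 2005/38268 = -1761669385/38268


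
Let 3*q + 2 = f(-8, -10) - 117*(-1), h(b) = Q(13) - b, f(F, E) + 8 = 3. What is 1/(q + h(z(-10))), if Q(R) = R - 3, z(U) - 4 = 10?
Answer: 3/98 ≈ 0.030612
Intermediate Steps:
z(U) = 14 (z(U) = 4 + 10 = 14)
f(F, E) = -5 (f(F, E) = -8 + 3 = -5)
Q(R) = -3 + R
h(b) = 10 - b (h(b) = (-3 + 13) - b = 10 - b)
q = 110/3 (q = -2/3 + (-5 - 117*(-1))/3 = -2/3 + (-5 + 117)/3 = -2/3 + (1/3)*112 = -2/3 + 112/3 = 110/3 ≈ 36.667)
1/(q + h(z(-10))) = 1/(110/3 + (10 - 1*14)) = 1/(110/3 + (10 - 14)) = 1/(110/3 - 4) = 1/(98/3) = 3/98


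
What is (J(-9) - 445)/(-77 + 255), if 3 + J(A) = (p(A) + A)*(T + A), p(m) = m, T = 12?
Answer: -251/89 ≈ -2.8202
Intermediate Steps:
J(A) = -3 + 2*A*(12 + A) (J(A) = -3 + (A + A)*(12 + A) = -3 + (2*A)*(12 + A) = -3 + 2*A*(12 + A))
(J(-9) - 445)/(-77 + 255) = ((-3 + 2*(-9)² + 24*(-9)) - 445)/(-77 + 255) = ((-3 + 2*81 - 216) - 445)/178 = ((-3 + 162 - 216) - 445)*(1/178) = (-57 - 445)*(1/178) = -502*1/178 = -251/89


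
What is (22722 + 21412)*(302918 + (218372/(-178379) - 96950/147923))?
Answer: 352756567161410084400/26386356817 ≈ 1.3369e+10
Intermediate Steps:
(22722 + 21412)*(302918 + (218372/(-178379) - 96950/147923)) = 44134*(302918 + (218372*(-1/178379) - 96950*1/147923)) = 44134*(302918 + (-218372/178379 - 96950/147923)) = 44134*(302918 - 49596085406/26386356817) = 44134*(7992852838206600/26386356817) = 352756567161410084400/26386356817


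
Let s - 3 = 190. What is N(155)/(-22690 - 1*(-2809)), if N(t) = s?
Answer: -193/19881 ≈ -0.0097078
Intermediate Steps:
s = 193 (s = 3 + 190 = 193)
N(t) = 193
N(155)/(-22690 - 1*(-2809)) = 193/(-22690 - 1*(-2809)) = 193/(-22690 + 2809) = 193/(-19881) = 193*(-1/19881) = -193/19881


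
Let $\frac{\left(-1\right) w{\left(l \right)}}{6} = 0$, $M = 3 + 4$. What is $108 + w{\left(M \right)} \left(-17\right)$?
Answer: $108$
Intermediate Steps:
$M = 7$
$w{\left(l \right)} = 0$ ($w{\left(l \right)} = \left(-6\right) 0 = 0$)
$108 + w{\left(M \right)} \left(-17\right) = 108 + 0 \left(-17\right) = 108 + 0 = 108$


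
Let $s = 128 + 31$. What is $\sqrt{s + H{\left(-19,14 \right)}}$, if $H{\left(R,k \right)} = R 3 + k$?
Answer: $2 \sqrt{29} \approx 10.77$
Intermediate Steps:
$H{\left(R,k \right)} = k + 3 R$ ($H{\left(R,k \right)} = 3 R + k = k + 3 R$)
$s = 159$
$\sqrt{s + H{\left(-19,14 \right)}} = \sqrt{159 + \left(14 + 3 \left(-19\right)\right)} = \sqrt{159 + \left(14 - 57\right)} = \sqrt{159 - 43} = \sqrt{116} = 2 \sqrt{29}$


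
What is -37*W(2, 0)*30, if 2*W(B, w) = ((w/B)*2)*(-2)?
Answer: 0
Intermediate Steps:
W(B, w) = -2*w/B (W(B, w) = (((w/B)*2)*(-2))/2 = ((2*w/B)*(-2))/2 = (-4*w/B)/2 = -2*w/B)
-37*W(2, 0)*30 = -(-74)*0/2*30 = -37*0*30 = 0*30 = 0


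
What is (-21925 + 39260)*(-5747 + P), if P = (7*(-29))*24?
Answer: -184080365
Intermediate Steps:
P = -4872 (P = -203*24 = -4872)
(-21925 + 39260)*(-5747 + P) = (-21925 + 39260)*(-5747 - 4872) = 17335*(-10619) = -184080365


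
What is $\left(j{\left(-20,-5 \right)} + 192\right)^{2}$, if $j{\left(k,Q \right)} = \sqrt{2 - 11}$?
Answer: $36855 + 1152 i \approx 36855.0 + 1152.0 i$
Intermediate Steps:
$j{\left(k,Q \right)} = 3 i$ ($j{\left(k,Q \right)} = \sqrt{-9} = 3 i$)
$\left(j{\left(-20,-5 \right)} + 192\right)^{2} = \left(3 i + 192\right)^{2} = \left(192 + 3 i\right)^{2}$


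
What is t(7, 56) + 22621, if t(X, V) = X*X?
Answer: 22670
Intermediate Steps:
t(X, V) = X²
t(7, 56) + 22621 = 7² + 22621 = 49 + 22621 = 22670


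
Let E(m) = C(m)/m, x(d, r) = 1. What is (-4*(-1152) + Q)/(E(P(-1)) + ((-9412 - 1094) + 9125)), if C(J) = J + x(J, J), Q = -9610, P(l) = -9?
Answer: 45018/12421 ≈ 3.6243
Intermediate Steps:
C(J) = 1 + J (C(J) = J + 1 = 1 + J)
E(m) = (1 + m)/m
(-4*(-1152) + Q)/(E(P(-1)) + ((-9412 - 1094) + 9125)) = (-4*(-1152) - 9610)/((1 - 9)/(-9) + ((-9412 - 1094) + 9125)) = (4608 - 9610)/(-1/9*(-8) + (-10506 + 9125)) = -5002/(8/9 - 1381) = -5002/(-12421/9) = -5002*(-9/12421) = 45018/12421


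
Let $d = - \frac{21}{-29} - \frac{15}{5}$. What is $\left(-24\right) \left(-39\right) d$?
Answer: $- \frac{61776}{29} \approx -2130.2$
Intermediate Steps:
$d = - \frac{66}{29}$ ($d = \left(-21\right) \left(- \frac{1}{29}\right) - 3 = \frac{21}{29} - 3 = - \frac{66}{29} \approx -2.2759$)
$\left(-24\right) \left(-39\right) d = \left(-24\right) \left(-39\right) \left(- \frac{66}{29}\right) = 936 \left(- \frac{66}{29}\right) = - \frac{61776}{29}$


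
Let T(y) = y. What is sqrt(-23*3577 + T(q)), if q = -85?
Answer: 2*I*sqrt(20589) ≈ 286.98*I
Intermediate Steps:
sqrt(-23*3577 + T(q)) = sqrt(-23*3577 - 85) = sqrt(-82271 - 85) = sqrt(-82356) = 2*I*sqrt(20589)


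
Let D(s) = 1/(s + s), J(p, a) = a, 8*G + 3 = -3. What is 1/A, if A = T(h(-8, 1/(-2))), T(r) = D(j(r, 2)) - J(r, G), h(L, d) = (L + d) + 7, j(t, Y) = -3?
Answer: 12/7 ≈ 1.7143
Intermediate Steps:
G = -¾ (G = -3/8 + (⅛)*(-3) = -3/8 - 3/8 = -¾ ≈ -0.75000)
D(s) = 1/(2*s)
h(L, d) = 7 + L + d
T(r) = 7/12 (T(r) = (½)/(-3) - 1*(-¾) = (½)*(-⅓) + ¾ = -⅙ + ¾ = 7/12)
A = 7/12 ≈ 0.58333
1/A = 1/(7/12) = 12/7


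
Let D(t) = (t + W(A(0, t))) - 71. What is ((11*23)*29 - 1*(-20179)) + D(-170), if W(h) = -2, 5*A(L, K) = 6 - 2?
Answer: 27273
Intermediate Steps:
A(L, K) = ⅘ (A(L, K) = (6 - 2)/5 = (⅕)*4 = ⅘)
D(t) = -73 + t (D(t) = (t - 2) - 71 = (-2 + t) - 71 = -73 + t)
((11*23)*29 - 1*(-20179)) + D(-170) = ((11*23)*29 - 1*(-20179)) + (-73 - 170) = (253*29 + 20179) - 243 = (7337 + 20179) - 243 = 27516 - 243 = 27273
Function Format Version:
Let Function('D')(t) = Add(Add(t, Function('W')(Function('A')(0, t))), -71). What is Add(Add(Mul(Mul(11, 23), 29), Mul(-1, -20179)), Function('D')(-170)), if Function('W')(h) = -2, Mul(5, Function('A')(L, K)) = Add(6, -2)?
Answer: 27273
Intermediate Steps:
Function('A')(L, K) = Rational(4, 5) (Function('A')(L, K) = Mul(Rational(1, 5), Add(6, -2)) = Mul(Rational(1, 5), 4) = Rational(4, 5))
Function('D')(t) = Add(-73, t) (Function('D')(t) = Add(Add(t, -2), -71) = Add(Add(-2, t), -71) = Add(-73, t))
Add(Add(Mul(Mul(11, 23), 29), Mul(-1, -20179)), Function('D')(-170)) = Add(Add(Mul(Mul(11, 23), 29), Mul(-1, -20179)), Add(-73, -170)) = Add(Add(Mul(253, 29), 20179), -243) = Add(Add(7337, 20179), -243) = Add(27516, -243) = 27273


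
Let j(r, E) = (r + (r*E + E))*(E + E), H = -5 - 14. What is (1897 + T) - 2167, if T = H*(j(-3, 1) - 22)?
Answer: 338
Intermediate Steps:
H = -19
j(r, E) = 2*E*(E + r + E*r) (j(r, E) = (r + (E*r + E))*(2*E) = (r + (E + E*r))*(2*E) = (E + r + E*r)*(2*E) = 2*E*(E + r + E*r))
T = 608 (T = -19*(2*1*(1 - 3 + 1*(-3)) - 22) = -19*(2*1*(1 - 3 - 3) - 22) = -19*(2*1*(-5) - 22) = -19*(-10 - 22) = -19*(-32) = 608)
(1897 + T) - 2167 = (1897 + 608) - 2167 = 2505 - 2167 = 338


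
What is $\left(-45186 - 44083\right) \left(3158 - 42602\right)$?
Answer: $3521126436$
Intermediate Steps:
$\left(-45186 - 44083\right) \left(3158 - 42602\right) = \left(-89269\right) \left(-39444\right) = 3521126436$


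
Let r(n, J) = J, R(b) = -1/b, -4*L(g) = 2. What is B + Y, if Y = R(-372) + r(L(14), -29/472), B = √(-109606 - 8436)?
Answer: -2579/43896 + I*√118042 ≈ -0.058752 + 343.57*I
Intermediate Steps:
L(g) = -½ (L(g) = -¼*2 = -½)
B = I*√118042 (B = √(-118042) = I*√118042 ≈ 343.57*I)
Y = -2579/43896 (Y = -1/(-372) - 29/472 = -1*(-1/372) - 29*1/472 = 1/372 - 29/472 = -2579/43896 ≈ -0.058752)
B + Y = I*√118042 - 2579/43896 = -2579/43896 + I*√118042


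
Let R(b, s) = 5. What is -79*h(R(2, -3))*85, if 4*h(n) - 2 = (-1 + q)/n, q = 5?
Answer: -9401/2 ≈ -4700.5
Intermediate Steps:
h(n) = ½ + 1/n (h(n) = ½ + ((-1 + 5)/n)/4 = ½ + (4/n)/4 = ½ + 1/n)
-79*h(R(2, -3))*85 = -79*(2 + 5)/(2*5)*85 = -79*7/(2*5)*85 = -79*7/10*85 = -553/10*85 = -9401/2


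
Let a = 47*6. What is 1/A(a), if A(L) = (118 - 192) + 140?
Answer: 1/66 ≈ 0.015152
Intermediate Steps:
a = 282
A(L) = 66 (A(L) = -74 + 140 = 66)
1/A(a) = 1/66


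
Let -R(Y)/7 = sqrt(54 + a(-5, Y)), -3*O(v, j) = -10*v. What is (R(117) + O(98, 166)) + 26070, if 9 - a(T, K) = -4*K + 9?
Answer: 79190/3 - 21*sqrt(58) ≈ 26237.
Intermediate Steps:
a(T, K) = 4*K (a(T, K) = 9 - (-4*K + 9) = 9 - (9 - 4*K) = 9 + (-9 + 4*K) = 4*K)
O(v, j) = 10*v/3 (O(v, j) = -(-10)*v/3 = 10*v/3)
R(Y) = -7*sqrt(54 + 4*Y)
(R(117) + O(98, 166)) + 26070 = (-7*sqrt(54 + 4*117) + (10/3)*98) + 26070 = (-7*sqrt(54 + 468) + 980/3) + 26070 = (-21*sqrt(58) + 980/3) + 26070 = (980/3 - 21*sqrt(58)) + 26070 = 79190/3 - 21*sqrt(58)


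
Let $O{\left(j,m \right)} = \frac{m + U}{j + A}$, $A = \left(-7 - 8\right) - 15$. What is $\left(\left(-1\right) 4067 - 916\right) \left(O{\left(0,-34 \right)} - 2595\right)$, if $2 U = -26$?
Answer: $\frac{129230783}{10} \approx 1.2923 \cdot 10^{7}$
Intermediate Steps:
$U = -13$ ($U = \frac{1}{2} \left(-26\right) = -13$)
$A = -30$ ($A = -15 - 15 = -30$)
$O{\left(j,m \right)} = \frac{-13 + m}{-30 + j}$ ($O{\left(j,m \right)} = \frac{m - 13}{j - 30} = \frac{-13 + m}{-30 + j}$)
$\left(\left(-1\right) 4067 - 916\right) \left(O{\left(0,-34 \right)} - 2595\right) = \left(\left(-1\right) 4067 - 916\right) \left(\frac{-13 - 34}{-30 + 0} - 2595\right) = \left(-4067 - 916\right) \left(\frac{1}{-30} \left(-47\right) - 2595\right) = - 4983 \left(\left(- \frac{1}{30}\right) \left(-47\right) - 2595\right) = - 4983 \left(\frac{47}{30} - 2595\right) = \left(-4983\right) \left(- \frac{77803}{30}\right) = \frac{129230783}{10}$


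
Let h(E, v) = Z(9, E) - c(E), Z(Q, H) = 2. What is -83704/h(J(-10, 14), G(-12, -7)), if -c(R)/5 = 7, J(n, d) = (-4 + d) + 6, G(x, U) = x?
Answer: -83704/37 ≈ -2262.3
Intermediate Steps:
J(n, d) = 2 + d
c(R) = -35 (c(R) = -5*7 = -35)
h(E, v) = 37 (h(E, v) = 2 - 1*(-35) = 2 + 35 = 37)
-83704/h(J(-10, 14), G(-12, -7)) = -83704/37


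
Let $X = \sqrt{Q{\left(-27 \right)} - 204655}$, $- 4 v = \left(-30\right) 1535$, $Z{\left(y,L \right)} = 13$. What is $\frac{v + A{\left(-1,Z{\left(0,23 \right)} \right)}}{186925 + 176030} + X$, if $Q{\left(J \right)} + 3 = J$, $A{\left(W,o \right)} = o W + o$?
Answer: $\frac{1535}{48394} + i \sqrt{204685} \approx 0.031719 + 452.42 i$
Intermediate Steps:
$A{\left(W,o \right)} = o + W o$ ($A{\left(W,o \right)} = W o + o = o + W o$)
$v = \frac{23025}{2}$ ($v = - \frac{\left(-30\right) 1535}{4} = \left(- \frac{1}{4}\right) \left(-46050\right) = \frac{23025}{2} \approx 11513.0$)
$Q{\left(J \right)} = -3 + J$
$X = i \sqrt{204685}$ ($X = \sqrt{\left(-3 - 27\right) - 204655} = \sqrt{-30 - 204655} = \sqrt{-204685} = i \sqrt{204685} \approx 452.42 i$)
$\frac{v + A{\left(-1,Z{\left(0,23 \right)} \right)}}{186925 + 176030} + X = \frac{\frac{23025}{2} + 13 \left(1 - 1\right)}{186925 + 176030} + i \sqrt{204685} = \frac{\frac{23025}{2} + 13 \cdot 0}{362955} + i \sqrt{204685} = \left(\frac{23025}{2} + 0\right) \frac{1}{362955} + i \sqrt{204685} = \frac{23025}{2} \cdot \frac{1}{362955} + i \sqrt{204685} = \frac{1535}{48394} + i \sqrt{204685}$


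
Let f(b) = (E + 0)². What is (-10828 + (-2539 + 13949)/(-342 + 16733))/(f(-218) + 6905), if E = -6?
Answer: -177470338/113769931 ≈ -1.5599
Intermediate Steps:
f(b) = 36 (f(b) = (-6 + 0)² = (-6)² = 36)
(-10828 + (-2539 + 13949)/(-342 + 16733))/(f(-218) + 6905) = (-10828 + (-2539 + 13949)/(-342 + 16733))/(36 + 6905) = (-10828 + 11410/16391)/6941 = (-10828 + 11410*(1/16391))*(1/6941) = (-10828 + 11410/16391)*(1/6941) = -177470338/16391*1/6941 = -177470338/113769931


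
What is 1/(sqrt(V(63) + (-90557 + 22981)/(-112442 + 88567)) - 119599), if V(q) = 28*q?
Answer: -2855426125/341506066940799 - 130*sqrt(59592955)/341506066940799 ≈ -8.3642e-6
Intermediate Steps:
1/(sqrt(V(63) + (-90557 + 22981)/(-112442 + 88567)) - 119599) = 1/(sqrt(28*63 + (-90557 + 22981)/(-112442 + 88567)) - 119599) = 1/(sqrt(1764 - 67576/(-23875)) - 119599) = 1/(sqrt(1764 - 67576*(-1/23875)) - 119599) = 1/(sqrt(1764 + 67576/23875) - 119599) = 1/(sqrt(42183076/23875) - 119599) = 1/(26*sqrt(59592955)/4775 - 119599) = 1/(-119599 + 26*sqrt(59592955)/4775)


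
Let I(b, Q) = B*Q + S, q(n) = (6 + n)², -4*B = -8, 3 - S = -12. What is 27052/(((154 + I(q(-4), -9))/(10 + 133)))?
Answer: 3868436/151 ≈ 25619.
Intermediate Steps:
S = 15 (S = 3 - 1*(-12) = 3 + 12 = 15)
B = 2 (B = -¼*(-8) = 2)
I(b, Q) = 15 + 2*Q (I(b, Q) = 2*Q + 15 = 15 + 2*Q)
27052/(((154 + I(q(-4), -9))/(10 + 133))) = 27052/(((154 + (15 + 2*(-9)))/(10 + 133))) = 27052/(((154 + (15 - 18))/143)) = 27052/(((154 - 3)/143)) = 27052/(((1/143)*151)) = 27052/(151/143) = 27052*(143/151) = 3868436/151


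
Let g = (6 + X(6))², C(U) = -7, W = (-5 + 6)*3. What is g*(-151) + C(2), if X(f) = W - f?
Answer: -1366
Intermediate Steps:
W = 3 (W = 1*3 = 3)
X(f) = 3 - f
g = 9 (g = (6 + (3 - 1*6))² = (6 + (3 - 6))² = (6 - 3)² = 3² = 9)
g*(-151) + C(2) = 9*(-151) - 7 = -1359 - 7 = -1366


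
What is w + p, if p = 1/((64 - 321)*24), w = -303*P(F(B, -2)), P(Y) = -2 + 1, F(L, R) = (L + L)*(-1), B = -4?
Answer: 1868903/6168 ≈ 303.00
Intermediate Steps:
F(L, R) = -2*L (F(L, R) = (2*L)*(-1) = -2*L)
P(Y) = -1
w = 303 (w = -303*(-1) = 303)
p = -1/6168 (p = 1/(-257*24) = 1/(-6168) = -1/6168 ≈ -0.00016213)
w + p = 303 - 1/6168 = 1868903/6168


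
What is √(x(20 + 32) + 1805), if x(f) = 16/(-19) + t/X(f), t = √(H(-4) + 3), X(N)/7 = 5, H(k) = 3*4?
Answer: √(797843725 + 12635*√15)/665 ≈ 42.477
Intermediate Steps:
H(k) = 12
X(N) = 35 (X(N) = 7*5 = 35)
t = √15 (t = √(12 + 3) = √15 ≈ 3.8730)
x(f) = -16/19 + √15/35 (x(f) = 16/(-19) + √15/35 = 16*(-1/19) + √15*(1/35) = -16/19 + √15/35)
√(x(20 + 32) + 1805) = √((-16/19 + √15/35) + 1805) = √(34279/19 + √15/35)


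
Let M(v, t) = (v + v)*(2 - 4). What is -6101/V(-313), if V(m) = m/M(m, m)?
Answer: 24404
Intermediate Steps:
M(v, t) = -4*v (M(v, t) = (2*v)*(-2) = -4*v)
V(m) = -¼ (V(m) = m/((-4*m)) = m*(-1/(4*m)) = -¼)
-6101/V(-313) = -6101/(-¼) = -6101*(-4) = 24404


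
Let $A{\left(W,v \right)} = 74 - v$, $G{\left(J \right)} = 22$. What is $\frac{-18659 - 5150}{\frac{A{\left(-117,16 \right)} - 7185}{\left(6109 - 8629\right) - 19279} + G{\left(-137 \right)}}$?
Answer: $- \frac{519012391}{486705} \approx -1066.4$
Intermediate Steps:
$\frac{-18659 - 5150}{\frac{A{\left(-117,16 \right)} - 7185}{\left(6109 - 8629\right) - 19279} + G{\left(-137 \right)}} = \frac{-18659 - 5150}{\frac{\left(74 - 16\right) - 7185}{\left(6109 - 8629\right) - 19279} + 22} = - \frac{23809}{\frac{\left(74 - 16\right) - 7185}{\left(6109 - 8629\right) - 19279} + 22} = - \frac{23809}{\frac{58 - 7185}{-2520 - 19279} + 22} = - \frac{23809}{- \frac{7127}{-21799} + 22} = - \frac{23809}{\left(-7127\right) \left(- \frac{1}{21799}\right) + 22} = - \frac{23809}{\frac{7127}{21799} + 22} = - \frac{23809}{\frac{486705}{21799}} = \left(-23809\right) \frac{21799}{486705} = - \frac{519012391}{486705}$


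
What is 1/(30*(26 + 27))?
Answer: 1/1590 ≈ 0.00062893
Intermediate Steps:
1/(30*(26 + 27)) = 1/(30*53) = 1/1590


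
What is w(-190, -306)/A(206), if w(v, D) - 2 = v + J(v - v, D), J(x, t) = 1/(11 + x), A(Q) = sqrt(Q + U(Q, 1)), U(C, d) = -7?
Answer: -2067*sqrt(199)/2189 ≈ -13.321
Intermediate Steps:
A(Q) = sqrt(-7 + Q) (A(Q) = sqrt(Q - 7) = sqrt(-7 + Q))
w(v, D) = 23/11 + v (w(v, D) = 2 + (v + 1/(11 + (v - v))) = 2 + (v + 1/(11 + 0)) = 2 + (v + 1/11) = 2 + (1/11 + v) = 23/11 + v)
w(-190, -306)/A(206) = (23/11 - 190)/(sqrt(-7 + 206)) = -2067*sqrt(199)/199/11 = -2067*sqrt(199)/2189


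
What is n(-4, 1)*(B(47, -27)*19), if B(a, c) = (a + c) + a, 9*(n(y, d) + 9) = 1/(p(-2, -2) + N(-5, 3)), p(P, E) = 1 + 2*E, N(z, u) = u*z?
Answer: -1857307/162 ≈ -11465.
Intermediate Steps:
n(y, d) = -1459/162 (n(y, d) = -9 + 1/(9*((1 + 2*(-2)) + 3*(-5))) = -9 + 1/(9*((1 - 4) - 15)) = -9 + 1/(9*(-3 - 15)) = -9 + (⅑)/(-18) = -9 + (⅑)*(-1/18) = -9 - 1/162 = -1459/162)
B(a, c) = c + 2*a
n(-4, 1)*(B(47, -27)*19) = -1459*(-27 + 2*47)*19/162 = -1459*(-27 + 94)*19/162 = -97753*19/162 = -1459/162*1273 = -1857307/162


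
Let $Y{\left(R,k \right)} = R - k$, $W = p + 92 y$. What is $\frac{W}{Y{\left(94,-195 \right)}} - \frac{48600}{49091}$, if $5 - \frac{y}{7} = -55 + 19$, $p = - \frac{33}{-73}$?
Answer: $\frac{93598815575}{1035672827} \approx 90.375$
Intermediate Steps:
$p = \frac{33}{73}$ ($p = \left(-33\right) \left(- \frac{1}{73}\right) = \frac{33}{73} \approx 0.45205$)
$y = 287$ ($y = 35 - 7 \left(-55 + 19\right) = 35 - -252 = 35 + 252 = 287$)
$W = \frac{1927525}{73}$ ($W = \frac{33}{73} + 92 \cdot 287 = \frac{33}{73} + 26404 = \frac{1927525}{73} \approx 26404.0$)
$\frac{W}{Y{\left(94,-195 \right)}} - \frac{48600}{49091} = \frac{1927525}{73 \left(94 - -195\right)} - \frac{48600}{49091} = \frac{1927525}{73 \left(94 + 195\right)} - \frac{48600}{49091} = \frac{1927525}{73 \cdot 289} - \frac{48600}{49091} = \frac{1927525}{73} \cdot \frac{1}{289} - \frac{48600}{49091} = \frac{1927525}{21097} - \frac{48600}{49091} = \frac{93598815575}{1035672827}$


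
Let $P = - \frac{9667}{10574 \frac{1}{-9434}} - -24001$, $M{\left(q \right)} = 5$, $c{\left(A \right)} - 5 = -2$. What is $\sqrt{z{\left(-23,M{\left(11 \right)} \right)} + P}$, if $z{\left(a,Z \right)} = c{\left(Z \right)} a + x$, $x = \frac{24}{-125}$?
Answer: $\frac{11 \sqrt{4700588350445}}{132175} \approx 180.43$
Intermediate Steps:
$c{\left(A \right)} = 3$ ($c{\left(A \right)} = 5 - 2 = 3$)
$x = - \frac{24}{125}$ ($x = 24 \left(- \frac{1}{125}\right) = - \frac{24}{125} \approx -0.192$)
$z{\left(a,Z \right)} = - \frac{24}{125} + 3 a$ ($z{\left(a,Z \right)} = 3 a - \frac{24}{125} = - \frac{24}{125} + 3 a$)
$P = \frac{172492526}{5287}$ ($P = - \frac{9667}{10574 \left(- \frac{1}{9434}\right)} + 24001 = - \frac{9667}{- \frac{5287}{4717}} + 24001 = \left(-9667\right) \left(- \frac{4717}{5287}\right) + 24001 = \frac{45599239}{5287} + 24001 = \frac{172492526}{5287} \approx 32626.0$)
$\sqrt{z{\left(-23,M{\left(11 \right)} \right)} + P} = \sqrt{\left(- \frac{24}{125} + 3 \left(-23\right)\right) + \frac{172492526}{5287}} = \sqrt{\left(- \frac{24}{125} - 69\right) + \frac{172492526}{5287}} = \sqrt{- \frac{8649}{125} + \frac{172492526}{5287}} = \sqrt{\frac{21515838487}{660875}} = \frac{11 \sqrt{4700588350445}}{132175}$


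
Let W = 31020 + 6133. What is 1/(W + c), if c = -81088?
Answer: -1/43935 ≈ -2.2761e-5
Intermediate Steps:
W = 37153
1/(W + c) = 1/(37153 - 81088) = 1/(-43935) = -1/43935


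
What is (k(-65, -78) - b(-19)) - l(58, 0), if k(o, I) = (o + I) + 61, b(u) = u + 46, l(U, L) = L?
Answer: -109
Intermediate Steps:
b(u) = 46 + u
k(o, I) = 61 + I + o (k(o, I) = (I + o) + 61 = 61 + I + o)
(k(-65, -78) - b(-19)) - l(58, 0) = ((61 - 78 - 65) - (46 - 19)) - 1*0 = (-82 - 1*27) + 0 = (-82 - 27) + 0 = -109 + 0 = -109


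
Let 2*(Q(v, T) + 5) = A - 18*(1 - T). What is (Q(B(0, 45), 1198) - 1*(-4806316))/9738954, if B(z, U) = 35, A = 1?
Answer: 9634169/19477908 ≈ 0.49462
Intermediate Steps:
Q(v, T) = -27/2 + 9*T (Q(v, T) = -5 + (1 - 18*(1 - T))/2 = -5 + (1 + (-18 + 18*T))/2 = -5 + (-17 + 18*T)/2 = -5 + (-17/2 + 9*T) = -27/2 + 9*T)
(Q(B(0, 45), 1198) - 1*(-4806316))/9738954 = ((-27/2 + 9*1198) - 1*(-4806316))/9738954 = ((-27/2 + 10782) + 4806316)*(1/9738954) = (21537/2 + 4806316)*(1/9738954) = (9634169/2)*(1/9738954) = 9634169/19477908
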